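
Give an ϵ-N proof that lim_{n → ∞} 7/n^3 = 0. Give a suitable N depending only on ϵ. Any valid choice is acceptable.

N = (7/ϵ)^{1/3}

Let ϵ > 0. For n ≥ 1, |7/n^3 − 0| = 7/n^3.
7/n^3 < ϵ ⇔ n^3 > 7/ϵ ⇔ n > (7/ϵ)^{1/3}.
Take N = (7/ϵ)^{1/3}. Then n > N implies 7/n^3 < ϵ.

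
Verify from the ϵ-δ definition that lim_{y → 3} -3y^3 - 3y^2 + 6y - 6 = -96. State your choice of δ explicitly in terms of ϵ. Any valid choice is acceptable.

Fix ϵ > 0. We want δ > 0 such that 0 < |y − 3| < δ implies |(-3y^3 - 3y^2 + 6y - 6) + 96| < ϵ.
(-3y^3 - 3y^2 + 6y - 6) + 96 = -3y^3 - 3y^2 + 6y + 90 = (y − 3)(-3y^2 - 12y - 30).
So |(-3y^3 - 3y^2 + 6y - 6) + 96| = |y − 3|·|-3y^2 - 12y - 30|.
Assume first that |y − 3| < 1, so |y| < 4. Then |-3y^2 - 12y - 30| ≤ 3·4^2 + 12·4 + 30 = 126.
Hence |(-3y^3 - 3y^2 + 6y - 6) + 96| ≤ 126|y − 3| < ϵ provided |y − 3| < ϵ/126.
Take δ = min(1, ϵ/126). Then 0 < |y − 3| < δ gives both |y − 3| < 1 and |y − 3| < ϵ/126, so |(-3y^3 - 3y^2 + 6y - 6) + 96| < ϵ.

δ = min(1, ϵ/126)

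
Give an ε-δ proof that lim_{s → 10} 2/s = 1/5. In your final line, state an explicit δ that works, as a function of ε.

Suppose ε > 0. We seek δ > 0 such that 0 < |s − 10| < δ implies |2/s − (1/5)| < ε.
|2/s − (1/5)| = 2·|10 − s|/(10·|s|) = 2|s − 10|/(10|s|).
Require δ ≤ 5 so that |s| > 10 − 5 = 5, hence 10|s| > 50.
Then |2/s − (1/5)| < 2|s − 10|/50, which is < ε when |s − 10| < 25ε.
Take δ = min(5, 25ε). Then 0 < |s − 10| < δ gives both |s − 10| < 5 and |s − 10| < 25ε, so |2/s − (1/5)| < ε.

δ = min(5, 25ε)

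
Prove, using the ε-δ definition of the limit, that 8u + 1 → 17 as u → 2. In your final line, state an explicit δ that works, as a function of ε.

Let ε > 0. We need δ > 0 so that 0 < |u − 2| < δ implies |(8u + 1) − 17| < ε.
Since (8u + 1) − 17 = 8(u − 2), we have |(8u + 1) − 17| = 8|u − 2|.
Thus it suffices that |u − 2| < ε/8.
Take δ = ε/8. If 0 < |u − 2| < δ then |(8u + 1) − 17| = 8|u − 2| < 8·(ε/8) = ε.

δ = ε/8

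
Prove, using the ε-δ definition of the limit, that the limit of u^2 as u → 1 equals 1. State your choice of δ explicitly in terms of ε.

Suppose ε > 0. We seek δ > 0 with 0 < |u − 1| < δ ⇒ |u^2 − 1| < ε.
Factor: u^2 − 1 = (u − 1)(u + 1), so |u^2 − 1| = |u − 1|·|u + 1|.
Restrict δ ≤ 1. Then |u − 1| < 1 gives |u| < 2, so by the triangle inequality |u + 1| ≤ 2 + 1 = 3.
Hence |u^2 − 1| ≤ 3|u − 1|, which is < ε once |u − 1| < ε/3.
Take δ = min(1, ε/3). If 0 < |u − 1| < δ then both bounds hold and |u^2 − 1| ≤ 3|u − 1| < 3·(ε/3) = ε.

δ = min(1, ε/3)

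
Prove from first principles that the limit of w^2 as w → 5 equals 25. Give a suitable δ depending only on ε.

Suppose ε > 0. We seek δ > 0 with 0 < |w − 5| < δ ⇒ |w^2 − 25| < ε.
Factor: w^2 − 25 = (w − 5)(w + 5), so |w^2 − 25| = |w − 5|·|w + 5|.
Restrict δ ≤ 1. Then |w − 5| < 1 gives |w| < 6, so by the triangle inequality |w + 5| ≤ 6 + 5 = 11.
Hence |w^2 − 25| ≤ 11|w − 5|, which is < ε once |w − 5| < ε/11.
Take δ = min(1, ε/11). If 0 < |w − 5| < δ then both bounds hold and |w^2 − 25| ≤ 11|w − 5| < 11·(ε/11) = ε.

δ = min(1, ε/11)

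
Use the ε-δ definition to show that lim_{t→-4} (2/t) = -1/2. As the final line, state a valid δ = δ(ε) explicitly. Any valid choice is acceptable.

δ = min(2, 4ε)

Fix ε > 0. We seek δ > 0 such that 0 < |t + 4| < δ implies |2/t + 1/2| < ε.
|2/t + 1/2| = 2·|-4 − t|/(4·|t|) = 2|t + 4|/(4|t|).
Restrict δ ≤ 2. Then |t + 4| < 2 gives |t| > 2, so 4|t| > 8.
Then |2/t + 1/2| < 2|t + 4|/8, which is < ε when |t + 4| < 4ε.
Take δ = min(2, 4ε). Then 0 < |t + 4| < δ gives both |t + 4| < 2 and |t + 4| < 4ε, so |2/t + 1/2| < ε.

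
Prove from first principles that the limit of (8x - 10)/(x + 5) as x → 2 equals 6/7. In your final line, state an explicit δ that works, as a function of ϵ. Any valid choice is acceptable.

δ = min(7/2, (49/100)ϵ)

Fix ϵ > 0. We want δ > 0 with 0 < |x − 2| < δ ⇒ |(8x - 10)/(x + 5) − (6/7)| < ϵ.
Combining over a common denominator, (8x - 10)/(x + 5) − (6/7) = [(8x - 10)·7 − 6·(x + 5)] / [7·(x + 5)] = 50(x − 2) / (7(x + 5)).
So |(8x - 10)/(x + 5) − (6/7)| = 50|x − 2| / (7·|x + 5|).
Require δ ≤ 7/2, so |x + 5| ≥ |7| − |x − 2| > 7 − 7/2 = 7/2.
Hence |(8x - 10)/(x + 5) − (6/7)| < 50|x − 2|/(7·(7/2)) = (100/49)|x − 2|, which is < ϵ once |x − 2| < (49/100)ϵ.
Take δ = min(7/2, (49/100)ϵ). Then 0 < |x − 2| < δ forces both bounds, so |(8x - 10)/(x + 5) − (6/7)| < ϵ.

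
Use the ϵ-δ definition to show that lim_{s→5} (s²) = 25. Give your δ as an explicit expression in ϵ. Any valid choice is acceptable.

Suppose ϵ > 0. We seek δ > 0 with 0 < |s − 5| < δ ⇒ |s² − 25| < ϵ.
Factor: s² − 25 = (s − 5)(s + 5), so |s² − 25| = |s − 5|·|s + 5|.
Impose δ ≤ 1 so that |s| < 6; then |s + 5| ≤ 11.
Hence |s² − 25| ≤ 11|s − 5|, which is < ϵ once |s − 5| < ϵ/11.
Take δ = min(1, ϵ/11). If 0 < |s − 5| < δ then both bounds hold and |s² − 25| ≤ 11|s − 5| < 11·(ϵ/11) = ϵ.

δ = min(1, ϵ/11)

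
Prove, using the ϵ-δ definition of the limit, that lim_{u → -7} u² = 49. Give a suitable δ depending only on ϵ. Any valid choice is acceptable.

δ = min(1, ϵ/15)

Let ϵ > 0. We seek δ > 0 with 0 < |u + 7| < δ ⇒ |u² − 49| < ϵ.
Factor: u² − 49 = (u + 7)(u - 7), so |u² − 49| = |u + 7|·|u - 7|.
Restrict δ ≤ 1. Then |u + 7| < 1 gives |u| < 8, so by the triangle inequality |u - 7| ≤ 8 + 7 = 15.
Hence |u² − 49| ≤ 15|u + 7|, which is < ϵ once |u + 7| < ϵ/15.
Take δ = min(1, ϵ/15). If 0 < |u + 7| < δ then both bounds hold and |u² − 49| ≤ 15|u + 7| < 15·(ϵ/15) = ϵ.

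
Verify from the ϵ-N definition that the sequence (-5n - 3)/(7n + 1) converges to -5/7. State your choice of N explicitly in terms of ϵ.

N = (16/49)/ϵ

Let ϵ > 0 be given. For n ≥ 1, |(-5n - 3)/(7n + 1) + 5/7| = |-16|/(7(7n + 1)) = 16/(7(7n + 1)).
Since 7n + 1 ≥ 7n for n ≥ 1, this is ≤ 16/(7·7n) = (16/49)/n.
So |(-5n - 3)/(7n + 1) + 5/7| < ϵ whenever n > (16/49)/ϵ.
Take N = (16/49)/ϵ. If n > N then |(-5n - 3)/(7n + 1) + 5/7| ≤ (16/49)/n < ϵ.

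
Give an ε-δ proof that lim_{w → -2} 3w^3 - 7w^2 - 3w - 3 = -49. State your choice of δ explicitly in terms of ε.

δ = min(1, ε/89)

Let ε > 0 be given. We want δ > 0 such that 0 < |w + 2| < δ implies |(3w^3 - 7w^2 - 3w - 3) + 49| < ε.
(3w^3 - 7w^2 - 3w - 3) + 49 = 3w^3 - 7w^2 - 3w + 46 = (w + 2)(3w^2 - 13w + 23).
So |(3w^3 - 7w^2 - 3w - 3) + 49| = |w + 2|·|3w^2 - 13w + 23|.
Assume first that |w + 2| < 1, so |w| < 3. Then |3w^2 - 13w + 23| ≤ 3·3^2 + 13·3 + 23 = 89.
Hence |(3w^3 - 7w^2 - 3w - 3) + 49| ≤ 89|w + 2| < ε provided |w + 2| < ε/89.
Choosing δ = min(1, ε/89) ensures both conditions, hence |(3w^3 - 7w^2 - 3w - 3) + 49| < ε.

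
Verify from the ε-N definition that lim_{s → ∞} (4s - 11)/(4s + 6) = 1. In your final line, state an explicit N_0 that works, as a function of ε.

Let ε > 0 be given. We seek N_0 > 0 such that s > N_0 implies |(4s - 11)/(4s + 6) − 1| < ε.
(4s - 11)/(4s + 6) − 1 = (4(4s - 11) − 4(4s + 6)) / (4(4s + 6)) = -68/(4(4s + 6)).
For s > 0 we have 4s + 6 > 4s, so |(4s - 11)/(4s + 6) − 1| = 68/(4(4s + 6)) < 68/(4·4s) = (17/4)/s.
Thus |(4s - 11)/(4s + 6) − 1| < ε whenever s > (17/4)/ε.
Take N_0 = (17/4)/ε. If s > N_0 then |(4s - 11)/(4s + 6) − 1| < (17/4)/s < ε.

N_0 = (17/4)/ε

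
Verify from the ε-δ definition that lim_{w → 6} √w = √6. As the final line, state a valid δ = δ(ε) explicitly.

Suppose ε > 0. We want δ > 0 such that 0 < |w − 6| < δ implies |√w − √6| < ε.
Multiplying by the conjugate, |√w − √6| = |w − 6|/(√w + √6).
Restrict δ ≤ 6 so that |w − 6| < 6 forces w > 0, and then √w + √6 > √6.
Hence |√w − √6| < |w − 6|/√6, which is < ε once |w − 6| < √6·ε.
Take δ = min(6, √6·ε). If 0 < |w − 6| < δ then w > 0 and |√w − √6| < |w − 6|/√6 < ε.

δ = min(6, √6·ε)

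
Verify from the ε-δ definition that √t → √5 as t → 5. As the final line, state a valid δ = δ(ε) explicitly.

Let ε > 0. We want δ > 0 such that 0 < |t − 5| < δ implies |√t − √5| < ε.
Multiplying by the conjugate, |√t − √5| = |t − 5|/(√t + √5).
Restrict δ ≤ 5 so that |t − 5| < 5 forces t > 0, and then √t + √5 > √5.
Hence |√t − √5| < |t − 5|/√5, which is < ε once |t − 5| < √5·ε.
Take δ = min(5, √5·ε). If 0 < |t − 5| < δ then t > 0 and |√t − √5| < |t − 5|/√5 < ε.

δ = min(5, √5·ε)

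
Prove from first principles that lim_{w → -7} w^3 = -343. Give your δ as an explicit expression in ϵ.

δ = min(1, ϵ/169)

Suppose ϵ > 0. We seek δ > 0 with 0 < |w + 7| < δ ⇒ |w^3 + 343| < ϵ.
Factor: w^3 + 343 = (w + 7)(w^2 - 7w + 49), so |w^3 + 343| = |w + 7|·|w^2 - 7w + 49|.
Impose δ ≤ 1 so that |w| < 8; then |w^2 - 7w + 49| ≤ 169.
Hence |w^3 + 343| ≤ 169|w + 7|, which is < ϵ once |w + 7| < ϵ/169.
Take δ = min(1, ϵ/169). If 0 < |w + 7| < δ then both bounds hold and |w^3 + 343| ≤ 169|w + 7| < 169·(ϵ/169) = ϵ.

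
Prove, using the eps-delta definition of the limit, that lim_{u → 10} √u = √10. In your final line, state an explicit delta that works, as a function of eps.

Suppose eps > 0. We want delta > 0 such that 0 < |u − 10| < delta implies |√u − √10| < eps.
Rationalise: √u − √10 = (u − 10)/(√u + √10), so |√u − √10| = |u − 10|/(√u + √10).
Restrict delta ≤ 10 so that |u − 10| < 10 forces u > 0, and then √u + √10 > √10.
Hence |√u − √10| < |u − 10|/√10, which is < eps once |u − 10| < √10·eps.
Take delta = min(10, √10·eps). If 0 < |u − 10| < delta then u > 0 and |√u − √10| < |u − 10|/√10 < eps.

delta = min(10, √10·eps)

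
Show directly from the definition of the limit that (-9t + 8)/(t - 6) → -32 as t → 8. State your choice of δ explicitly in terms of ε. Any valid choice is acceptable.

Let ε > 0 be given. We want δ > 0 with 0 < |t − 8| < δ ⇒ |(-9t + 8)/(t - 6) + 32| < ε.
Combining over a common denominator, (-9t + 8)/(t - 6) + 32 = [(-9t + 8)·2 − (-64)·(t - 6)] / [2·(t - 6)] = 46(t − 8) / (2(t - 6)).
So |(-9t + 8)/(t - 6) + 32| = 46|t − 8| / (2·|t − 6|).
Restrict δ ≤ 1. Then |t − 8| < 1 gives |t − 6| = |(t − 8) + 2| ≥ 2 − 1 = 1.
Hence |(-9t + 8)/(t - 6) + 32| < 46|t − 8|/(2·1) = 23|t − 8|, which is < ε once |t − 8| < (1/23)ε.
Take δ = min(1, (1/23)ε). Then 0 < |t − 8| < δ forces both bounds, so |(-9t + 8)/(t - 6) + 32| < ε.

δ = min(1, (1/23)ε)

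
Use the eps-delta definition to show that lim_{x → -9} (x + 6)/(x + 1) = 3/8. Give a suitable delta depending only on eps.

Fix eps > 0. We want delta > 0 with 0 < |x + 9| < delta ⇒ |(x + 6)/(x + 1) − (3/8)| < eps.
Combining over a common denominator, (x + 6)/(x + 1) − (3/8) = [(x + 6)·(-8) − (-3)·(x + 1)] / [(-8)·(x + 1)] = -5(x + 9) / ((-8)(x + 1)).
So |(x + 6)/(x + 1) − (3/8)| = 5|x + 9| / (8·|x + 1|).
Require delta ≤ 4, so |x + 1| ≥ |-8| − |x + 9| > 8 − 4 = 4.
Hence |(x + 6)/(x + 1) − (3/8)| < 5|x + 9|/(8·4) = (5/32)|x + 9|, which is < eps once |x + 9| < (32/5)eps.
Take delta = min(4, (32/5)eps). Then 0 < |x + 9| < delta forces both bounds, so |(x + 6)/(x + 1) − (3/8)| < eps.

delta = min(4, (32/5)eps)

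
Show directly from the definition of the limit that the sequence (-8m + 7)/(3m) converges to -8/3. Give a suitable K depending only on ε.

Let ε > 0 be given. For m ≥ 1, |(-8m + 7)/(3m) + 8/3| = |21|/(3(3m)) = 21/(3(3m)).
Since 3m ≥ 3m for m ≥ 1, this is ≤ 21/(3·3m) = (7/3)/m.
So |(-8m + 7)/(3m) + 8/3| < ε whenever m > (7/3)/ε.
Take K = (7/3)/ε. If m > K then |(-8m + 7)/(3m) + 8/3| ≤ (7/3)/m < ε.

K = (7/3)/ε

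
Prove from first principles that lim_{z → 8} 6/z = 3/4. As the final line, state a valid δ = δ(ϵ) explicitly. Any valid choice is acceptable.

δ = min(4, (16/3)ϵ)

Let ϵ > 0 be given. We seek δ > 0 such that 0 < |z − 8| < δ implies |6/z − (3/4)| < ϵ.
|6/z − (3/4)| = 6·|8 − z|/(8·|z|) = 6|z − 8|/(8|z|).
Restrict δ ≤ 4. Then |z − 8| < 4 gives |z| > 4, so 8|z| > 32.
Then |6/z − (3/4)| < 6|z − 8|/32, which is < ϵ when |z − 8| < (16/3)ϵ.
Take δ = min(4, (16/3)ϵ). Then 0 < |z − 8| < δ gives both |z − 8| < 4 and |z − 8| < (16/3)ϵ, so |6/z − (3/4)| < ϵ.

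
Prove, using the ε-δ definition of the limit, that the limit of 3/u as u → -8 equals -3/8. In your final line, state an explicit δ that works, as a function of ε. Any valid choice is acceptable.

δ = min(4, (32/3)ε)

Suppose ε > 0. We seek δ > 0 such that 0 < |u + 8| < δ implies |3/u + 3/8| < ε.
|3/u + 3/8| = 3·|-8 − u|/(8·|u|) = 3|u + 8|/(8|u|).
Require δ ≤ 4 so that |u| > 8 − 4 = 4, hence 8|u| > 32.
Then |3/u + 3/8| < 3|u + 8|/32, which is < ε when |u + 8| < (32/3)ε.
Take δ = min(4, (32/3)ε). Then 0 < |u + 8| < δ gives both |u + 8| < 4 and |u + 8| < (32/3)ε, so |3/u + 3/8| < ε.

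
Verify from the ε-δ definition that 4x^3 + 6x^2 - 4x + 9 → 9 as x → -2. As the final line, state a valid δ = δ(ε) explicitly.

δ = min(1, ε/42)

Suppose ε > 0. We want δ > 0 such that 0 < |x + 2| < δ implies |(4x^3 + 6x^2 - 4x + 9) − 9| < ε.
(4x^3 + 6x^2 - 4x + 9) − 9 = 4x^3 + 6x^2 - 4x = (x + 2)(4x^2 - 2x).
So |(4x^3 + 6x^2 - 4x + 9) − 9| = |x + 2|·|4x^2 - 2x|.
Require δ ≤ 1. Then |x + 2| < 1 gives |x| < 3, and by the triangle inequality |4x^2 - 2x| ≤ 4·3^2 + 2·3 = 42.
Hence |(4x^3 + 6x^2 - 4x + 9) − 9| ≤ 42|x + 2| < ε provided |x + 2| < ε/42.
Take δ = min(1, ε/42). Then 0 < |x + 2| < δ gives both |x + 2| < 1 and |x + 2| < ε/42, so |(4x^3 + 6x^2 - 4x + 9) − 9| < ε.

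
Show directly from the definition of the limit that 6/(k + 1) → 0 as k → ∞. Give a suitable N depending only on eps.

N = 6/eps

Let eps > 0. For k ≥ 1, |6/(k + 1) − 0| = 6/(k + 1) ≤ 6/k.
We need 6/k < eps, i.e. k > 6/eps.
Take N = 6/eps. If k > N then |6/(k + 1)| ≤ 6/k < eps.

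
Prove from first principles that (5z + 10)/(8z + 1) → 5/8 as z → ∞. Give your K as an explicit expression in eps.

K = (75/64)/eps

Let eps > 0 be given. We seek K > 0 such that z > K implies |(5z + 10)/(8z + 1) − (5/8)| < eps.
(5z + 10)/(8z + 1) − (5/8) = (8(5z + 10) − 5(8z + 1)) / (8(8z + 1)) = 75/(8(8z + 1)).
For z > 0 we have 8z + 1 > 8z, so |(5z + 10)/(8z + 1) − (5/8)| = 75/(8(8z + 1)) < 75/(8·8z) = (75/64)/z.
Thus |(5z + 10)/(8z + 1) − (5/8)| < eps whenever z > (75/64)/eps.
Take K = (75/64)/eps. If z > K then |(5z + 10)/(8z + 1) − (5/8)| < (75/64)/z < eps.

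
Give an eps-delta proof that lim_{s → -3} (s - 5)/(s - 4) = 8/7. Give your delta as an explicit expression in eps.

Let eps > 0. We want delta > 0 with 0 < |s + 3| < delta ⇒ |(s - 5)/(s - 4) − (8/7)| < eps.
Combining over a common denominator, (s - 5)/(s - 4) − (8/7) = [(s - 5)·(-7) − (-8)·(s - 4)] / [(-7)·(s - 4)] = 1(s + 3) / ((-7)(s - 4)).
So |(s - 5)/(s - 4) − (8/7)| = |s + 3| / (7·|s − 4|).
Restrict delta ≤ 7/2. Then |s + 3| < 7/2 gives |s − 4| = |(s + 3) + (-7)| ≥ 7 − 7/2 = 7/2.
Hence |(s - 5)/(s - 4) − (8/7)| < |s + 3|/(7·(7/2)) = (2/49)|s + 3|, which is < eps once |s + 3| < (49/2)eps.
Take delta = min(7/2, (49/2)eps). Then 0 < |s + 3| < delta forces both bounds, so |(s - 5)/(s - 4) − (8/7)| < eps.

delta = min(7/2, (49/2)eps)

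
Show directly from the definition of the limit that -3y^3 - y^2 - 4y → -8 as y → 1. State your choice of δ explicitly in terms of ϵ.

Let ϵ > 0 be given. We want δ > 0 such that 0 < |y − 1| < δ implies |(-3y^3 - y^2 - 4y) + 8| < ϵ.
(-3y^3 - y^2 - 4y) + 8 = -3y^3 - y^2 - 4y + 8 = (y − 1)(-3y^2 - 4y - 8).
So |(-3y^3 - y^2 - 4y) + 8| = |y − 1|·|-3y^2 - 4y - 8|.
Assume first that |y − 1| < 2, so |y| < 3. Then |-3y^2 - 4y - 8| ≤ 3·3^2 + 4·3 + 8 = 47.
Hence |(-3y^3 - y^2 - 4y) + 8| ≤ 47|y − 1| < ϵ provided |y − 1| < ϵ/47.
Take δ = min(2, ϵ/47). Then 0 < |y − 1| < δ gives both |y − 1| < 2 and |y − 1| < ϵ/47, so |(-3y^3 - y^2 - 4y) + 8| < ϵ.

δ = min(2, ϵ/47)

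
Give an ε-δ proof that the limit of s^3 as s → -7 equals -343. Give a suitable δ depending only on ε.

Suppose ε > 0. We seek δ > 0 with 0 < |s + 7| < δ ⇒ |s^3 + 343| < ε.
Factor: s^3 + 343 = (s + 7)(s^2 - 7s + 49), so |s^3 + 343| = |s + 7|·|s^2 - 7s + 49|.
Impose δ ≤ 1 so that |s| < 8; then |s^2 - 7s + 49| ≤ 169.
Hence |s^3 + 343| ≤ 169|s + 7|, which is < ε once |s + 7| < ε/169.
Take δ = min(1, ε/169). If 0 < |s + 7| < δ then both bounds hold and |s^3 + 343| ≤ 169|s + 7| < 169·(ε/169) = ε.

δ = min(1, ε/169)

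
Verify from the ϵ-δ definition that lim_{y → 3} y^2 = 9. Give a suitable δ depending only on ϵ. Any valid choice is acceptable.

δ = min(1, ϵ/7)

Suppose ϵ > 0. We seek δ > 0 with 0 < |y − 3| < δ ⇒ |y^2 − 9| < ϵ.
Factor: y^2 − 9 = (y − 3)(y + 3), so |y^2 − 9| = |y − 3|·|y + 3|.
Impose δ ≤ 1 so that |y| < 4; then |y + 3| ≤ 7.
Hence |y^2 − 9| ≤ 7|y − 3|, which is < ϵ once |y − 3| < ϵ/7.
Take δ = min(1, ϵ/7). If 0 < |y − 3| < δ then both bounds hold and |y^2 − 9| ≤ 7|y − 3| < 7·(ϵ/7) = ϵ.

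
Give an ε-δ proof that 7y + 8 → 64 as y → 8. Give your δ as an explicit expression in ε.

δ = ε/7

Let ε > 0. We need δ > 0 so that 0 < |y − 8| < δ implies |(7y + 8) − 64| < ε.
|(7y + 8) − 64| = |7y - 56| = 7|y − 8|.
So 7|y − 8| < ε exactly when |y − 8| < ε/7.
Choosing δ = ε/7 gives |(7y + 8) − 64| = 7|y − 8| < ε whenever |y − 8| < δ.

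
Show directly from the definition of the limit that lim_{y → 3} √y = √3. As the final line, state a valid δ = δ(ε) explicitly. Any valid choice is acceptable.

δ = min(3, √3·ε)

Let ε > 0 be given. We want δ > 0 such that 0 < |y − 3| < δ implies |√y − √3| < ε.
Multiplying by the conjugate, |√y − √3| = |y − 3|/(√y + √3).
Restrict δ ≤ 3 so that |y − 3| < 3 forces y > 0, and then √y + √3 > √3.
Hence |√y − √3| < |y − 3|/√3, which is < ε once |y − 3| < √3·ε.
Take δ = min(3, √3·ε). If 0 < |y − 3| < δ then y > 0 and |√y − √3| < |y − 3|/√3 < ε.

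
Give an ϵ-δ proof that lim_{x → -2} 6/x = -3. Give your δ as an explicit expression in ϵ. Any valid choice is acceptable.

δ = min(1, (1/3)ϵ)

Let ϵ > 0. We seek δ > 0 such that 0 < |x + 2| < δ implies |6/x + 3| < ϵ.
|6/x + 3| = 6·|-2 − x|/(2·|x|) = 6|x + 2|/(2|x|).
Require δ ≤ 1 so that |x| > 2 − 1 = 1, hence 2|x| > 2.
Then |6/x + 3| < 6|x + 2|/2, which is < ϵ when |x + 2| < (1/3)ϵ.
Take δ = min(1, (1/3)ϵ). Then 0 < |x + 2| < δ gives both |x + 2| < 1 and |x + 2| < (1/3)ϵ, so |6/x + 3| < ϵ.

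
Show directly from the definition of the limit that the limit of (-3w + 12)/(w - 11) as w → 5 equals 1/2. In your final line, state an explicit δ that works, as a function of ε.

Fix ε > 0. We want δ > 0 with 0 < |w − 5| < δ ⇒ |(-3w + 12)/(w - 11) − (1/2)| < ε.
Combining over a common denominator, (-3w + 12)/(w - 11) − (1/2) = [(-3w + 12)·(-6) − (-3)·(w - 11)] / [(-6)·(w - 11)] = 21(w − 5) / ((-6)(w - 11)).
So |(-3w + 12)/(w - 11) − (1/2)| = 21|w − 5| / (6·|w − 11|).
Require δ ≤ 3, so |w − 11| ≥ |-6| − |w − 5| > 6 − 3 = 3.
Hence |(-3w + 12)/(w - 11) − (1/2)| < 21|w − 5|/(6·3) = (7/6)|w − 5|, which is < ε once |w − 5| < (6/7)ε.
Take δ = min(3, (6/7)ε). Then 0 < |w − 5| < δ forces both bounds, so |(-3w + 12)/(w - 11) − (1/2)| < ε.

δ = min(3, (6/7)ε)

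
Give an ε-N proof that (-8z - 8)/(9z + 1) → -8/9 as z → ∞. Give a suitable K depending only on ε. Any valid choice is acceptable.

K = (64/81)/ε

Suppose ε > 0. We seek K > 0 such that z > K implies |(-8z - 8)/(9z + 1) + 8/9| < ε.
(-8z - 8)/(9z + 1) + 8/9 = (9(-8z - 8) − (-8)(9z + 1)) / (9(9z + 1)) = -64/(9(9z + 1)).
For z > 0 we have 9z + 1 > 9z, so |(-8z - 8)/(9z + 1) + 8/9| = 64/(9(9z + 1)) < 64/(9·9z) = (64/81)/z.
Thus |(-8z - 8)/(9z + 1) + 8/9| < ε whenever z > (64/81)/ε.
Take K = (64/81)/ε. If z > K then |(-8z - 8)/(9z + 1) + 8/9| < (64/81)/z < ε.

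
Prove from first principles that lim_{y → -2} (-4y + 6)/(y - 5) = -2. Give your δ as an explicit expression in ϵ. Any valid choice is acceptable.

Suppose ϵ > 0. We want δ > 0 with 0 < |y + 2| < δ ⇒ |(-4y + 6)/(y - 5) + 2| < ϵ.
Combining over a common denominator, (-4y + 6)/(y - 5) + 2 = [(-4y + 6)·(-7) − 14·(y - 5)] / [(-7)·(y - 5)] = 14(y + 2) / ((-7)(y - 5)).
So |(-4y + 6)/(y - 5) + 2| = 14|y + 2| / (7·|y − 5|).
Restrict δ ≤ 7/2. Then |y + 2| < 7/2 gives |y − 5| = |(y + 2) + (-7)| ≥ 7 − 7/2 = 7/2.
Hence |(-4y + 6)/(y - 5) + 2| < 14|y + 2|/(7·(7/2)) = (4/7)|y + 2|, which is < ϵ once |y + 2| < (7/4)ϵ.
Take δ = min(7/2, (7/4)ϵ). Then 0 < |y + 2| < δ forces both bounds, so |(-4y + 6)/(y - 5) + 2| < ϵ.

δ = min(7/2, (7/4)ϵ)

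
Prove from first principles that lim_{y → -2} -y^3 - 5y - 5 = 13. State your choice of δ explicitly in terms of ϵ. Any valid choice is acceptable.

Fix ϵ > 0. We want δ > 0 such that 0 < |y + 2| < δ implies |(-y^3 - 5y - 5) − 13| < ϵ.
(-y^3 - 5y - 5) − 13 = -y^3 - 5y - 18 = (y + 2)(-y^2 + 2y - 9).
So |(-y^3 - 5y - 5) − 13| = |y + 2|·|-y^2 + 2y - 9|.
Require δ ≤ 2. Then |y + 2| < 2 gives |y| < 4, and by the triangle inequality |-y^2 + 2y - 9| ≤ 4^2 + 2·4 + 9 = 33.
Hence |(-y^3 - 5y - 5) − 13| ≤ 33|y + 2| < ϵ provided |y + 2| < ϵ/33.
Take δ = min(2, ϵ/33). Then 0 < |y + 2| < δ gives both |y + 2| < 2 and |y + 2| < ϵ/33, so |(-y^3 - 5y - 5) − 13| < ϵ.

δ = min(2, ϵ/33)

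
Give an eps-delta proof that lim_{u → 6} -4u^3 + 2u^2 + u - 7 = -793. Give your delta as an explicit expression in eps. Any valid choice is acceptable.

delta = min(2, eps/563)

Let eps > 0 be given. We want delta > 0 such that 0 < |u − 6| < delta implies |(-4u^3 + 2u^2 + u - 7) + 793| < eps.
(-4u^3 + 2u^2 + u - 7) + 793 = -4u^3 + 2u^2 + u + 786 = (u − 6)(-4u^2 - 22u - 131).
So |(-4u^3 + 2u^2 + u - 7) + 793| = |u − 6|·|-4u^2 - 22u - 131|.
Require delta ≤ 2. Then |u − 6| < 2 gives |u| < 8, and by the triangle inequality |-4u^2 - 22u - 131| ≤ 4·8^2 + 22·8 + 131 = 563.
Hence |(-4u^3 + 2u^2 + u - 7) + 793| ≤ 563|u − 6| < eps provided |u − 6| < eps/563.
Choosing delta = min(2, eps/563) ensures both conditions, hence |(-4u^3 + 2u^2 + u - 7) + 793| < eps.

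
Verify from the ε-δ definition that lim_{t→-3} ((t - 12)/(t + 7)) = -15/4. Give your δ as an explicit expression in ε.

δ = min(2, (8/19)ε)

Let ε > 0. We want δ > 0 with 0 < |t + 3| < δ ⇒ |(t - 12)/(t + 7) + 15/4| < ε.
Combining over a common denominator, (t - 12)/(t + 7) + 15/4 = [(t - 12)·4 − (-15)·(t + 7)] / [4·(t + 7)] = 19(t + 3) / (4(t + 7)).
So |(t - 12)/(t + 7) + 15/4| = 19|t + 3| / (4·|t + 7|).
Restrict δ ≤ 2. Then |t + 3| < 2 gives |t + 7| = |(t + 3) + 4| ≥ 4 − 2 = 2.
Hence |(t - 12)/(t + 7) + 15/4| < 19|t + 3|/(4·2) = (19/8)|t + 3|, which is < ε once |t + 3| < (8/19)ε.
Take δ = min(2, (8/19)ε). Then 0 < |t + 3| < δ forces both bounds, so |(t - 12)/(t + 7) + 15/4| < ε.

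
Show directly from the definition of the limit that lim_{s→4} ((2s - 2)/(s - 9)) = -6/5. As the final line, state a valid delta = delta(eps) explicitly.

delta = min(5/2, (25/32)eps)

Suppose eps > 0. We want delta > 0 with 0 < |s − 4| < delta ⇒ |(2s - 2)/(s - 9) + 6/5| < eps.
Combining over a common denominator, (2s - 2)/(s - 9) + 6/5 = [(2s - 2)·(-5) − 6·(s - 9)] / [(-5)·(s - 9)] = -16(s − 4) / ((-5)(s - 9)).
So |(2s - 2)/(s - 9) + 6/5| = 16|s − 4| / (5·|s − 9|).
Require delta ≤ 5/2, so |s − 9| ≥ |-5| − |s − 4| > 5 − 5/2 = 5/2.
Hence |(2s - 2)/(s - 9) + 6/5| < 16|s − 4|/(5·(5/2)) = (32/25)|s − 4|, which is < eps once |s − 4| < (25/32)eps.
Take delta = min(5/2, (25/32)eps). Then 0 < |s − 4| < delta forces both bounds, so |(2s - 2)/(s - 9) + 6/5| < eps.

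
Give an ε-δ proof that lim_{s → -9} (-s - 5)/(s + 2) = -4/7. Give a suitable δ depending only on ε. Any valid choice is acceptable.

δ = min(7/2, (49/6)ε)

Let ε > 0 be given. We want δ > 0 with 0 < |s + 9| < δ ⇒ |(-s - 5)/(s + 2) + 4/7| < ε.
Combining over a common denominator, (-s - 5)/(s + 2) + 4/7 = [(-s - 5)·(-7) − 4·(s + 2)] / [(-7)·(s + 2)] = 3(s + 9) / ((-7)(s + 2)).
So |(-s - 5)/(s + 2) + 4/7| = 3|s + 9| / (7·|s + 2|).
Restrict δ ≤ 7/2. Then |s + 9| < 7/2 gives |s + 2| = |(s + 9) + (-7)| ≥ 7 − 7/2 = 7/2.
Hence |(-s - 5)/(s + 2) + 4/7| < 3|s + 9|/(7·(7/2)) = (6/49)|s + 9|, which is < ε once |s + 9| < (49/6)ε.
Take δ = min(7/2, (49/6)ε). Then 0 < |s + 9| < δ forces both bounds, so |(-s - 5)/(s + 2) + 4/7| < ε.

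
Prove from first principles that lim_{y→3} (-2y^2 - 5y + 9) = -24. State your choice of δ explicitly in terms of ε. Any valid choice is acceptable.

δ = min(2, ε/21)

Let ε > 0 be given. We want δ > 0 such that 0 < |y − 3| < δ implies |(-2y^2 - 5y + 9) + 24| < ε.
(-2y^2 - 5y + 9) + 24 = -2y^2 - 5y + 33 = (y − 3)(-2y - 11).
So |(-2y^2 - 5y + 9) + 24| = |y − 3|·|-2y - 11|.
Require δ ≤ 2. Then |y − 3| < 2 gives |y| < 5, and by the triangle inequality |-2y - 11| ≤ 2·5 + 11 = 21.
Hence |(-2y^2 - 5y + 9) + 24| ≤ 21|y − 3| < ε provided |y − 3| < ε/21.
Take δ = min(2, ε/21). Then 0 < |y − 3| < δ gives both |y − 3| < 2 and |y − 3| < ε/21, so |(-2y^2 - 5y + 9) + 24| < ε.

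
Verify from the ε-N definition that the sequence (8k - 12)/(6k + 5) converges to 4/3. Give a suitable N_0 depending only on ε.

Suppose ε > 0. For k ≥ 1, |(8k - 12)/(6k + 5) − (4/3)| = |-112|/(6(6k + 5)) = 112/(6(6k + 5)).
Since 6k + 5 ≥ 6k for k ≥ 1, this is ≤ 112/(6·6k) = (28/9)/k.
So |(8k - 12)/(6k + 5) − (4/3)| < ε whenever k > (28/9)/ε.
Take N_0 = (28/9)/ε. If k > N_0 then |(8k - 12)/(6k + 5) − (4/3)| ≤ (28/9)/k < ε.

N_0 = (28/9)/ε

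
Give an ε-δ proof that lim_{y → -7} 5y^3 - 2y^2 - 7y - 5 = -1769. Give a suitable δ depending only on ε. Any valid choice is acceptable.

δ = min(1, ε/868)

Let ε > 0. We want δ > 0 such that 0 < |y + 7| < δ implies |(5y^3 - 2y^2 - 7y - 5) + 1769| < ε.
(5y^3 - 2y^2 - 7y - 5) + 1769 = 5y^3 - 2y^2 - 7y + 1764 = (y + 7)(5y^2 - 37y + 252).
So |(5y^3 - 2y^2 - 7y - 5) + 1769| = |y + 7|·|5y^2 - 37y + 252|.
Require δ ≤ 1. Then |y + 7| < 1 gives |y| < 8, and by the triangle inequality |5y^2 - 37y + 252| ≤ 5·8^2 + 37·8 + 252 = 868.
Hence |(5y^3 - 2y^2 - 7y - 5) + 1769| ≤ 868|y + 7| < ε provided |y + 7| < ε/868.
Take δ = min(1, ε/868). Then 0 < |y + 7| < δ gives both |y + 7| < 1 and |y + 7| < ε/868, so |(5y^3 - 2y^2 - 7y - 5) + 1769| < ε.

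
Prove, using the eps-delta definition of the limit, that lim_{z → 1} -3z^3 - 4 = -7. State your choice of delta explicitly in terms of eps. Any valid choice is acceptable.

Let eps > 0. We want delta > 0 such that 0 < |z − 1| < delta implies |(-3z^3 - 4) + 7| < eps.
(-3z^3 - 4) + 7 = -3z^3 + 3 = (z − 1)(-3z^2 - 3z - 3).
So |(-3z^3 - 4) + 7| = |z − 1|·|-3z^2 - 3z - 3|.
Require delta ≤ 1. Then |z − 1| < 1 gives |z| < 2, and by the triangle inequality |-3z^2 - 3z - 3| ≤ 3·2^2 + 3·2 + 3 = 21.
Hence |(-3z^3 - 4) + 7| ≤ 21|z − 1| < eps provided |z − 1| < eps/21.
Take delta = min(1, eps/21). Then 0 < |z − 1| < delta gives both |z − 1| < 1 and |z − 1| < eps/21, so |(-3z^3 - 4) + 7| < eps.

delta = min(1, eps/21)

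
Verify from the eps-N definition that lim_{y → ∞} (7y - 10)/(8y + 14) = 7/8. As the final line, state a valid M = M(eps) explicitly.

M = (89/32)/eps

Fix eps > 0. We seek M > 0 such that y > M implies |(7y - 10)/(8y + 14) − (7/8)| < eps.
(7y - 10)/(8y + 14) − (7/8) = (8(7y - 10) − 7(8y + 14)) / (8(8y + 14)) = -178/(8(8y + 14)).
For y > 0 we have 8y + 14 > 8y, so |(7y - 10)/(8y + 14) − (7/8)| = 178/(8(8y + 14)) < 178/(8·8y) = (89/32)/y.
Thus |(7y - 10)/(8y + 14) − (7/8)| < eps whenever y > (89/32)/eps.
Take M = (89/32)/eps. If y > M then |(7y - 10)/(8y + 14) − (7/8)| < (89/32)/y < eps.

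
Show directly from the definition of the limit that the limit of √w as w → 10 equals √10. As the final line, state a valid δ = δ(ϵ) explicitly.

Let ϵ > 0. We want δ > 0 such that 0 < |w − 10| < δ implies |√w − √10| < ϵ.
Rationalise: √w − √10 = (w − 10)/(√w + √10), so |√w − √10| = |w − 10|/(√w + √10).
Restrict δ ≤ 10 so that |w − 10| < 10 forces w > 0, and then √w + √10 > √10.
Hence |√w − √10| < |w − 10|/√10, which is < ϵ once |w − 10| < √10·ϵ.
Take δ = min(10, √10·ϵ). If 0 < |w − 10| < δ then w > 0 and |√w − √10| < |w − 10|/√10 < ϵ.

δ = min(10, √10·ϵ)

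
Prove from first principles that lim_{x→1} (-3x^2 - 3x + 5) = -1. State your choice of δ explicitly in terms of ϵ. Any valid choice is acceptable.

Let ϵ > 0. We want δ > 0 such that 0 < |x − 1| < δ implies |(-3x^2 - 3x + 5) + 1| < ϵ.
(-3x^2 - 3x + 5) + 1 = -3x^2 - 3x + 6 = (x − 1)(-3x - 6).
So |(-3x^2 - 3x + 5) + 1| = |x − 1|·|-3x - 6|.
Require δ ≤ 1. Then |x − 1| < 1 gives |x| < 2, and by the triangle inequality |-3x - 6| ≤ 3·2 + 6 = 12.
Hence |(-3x^2 - 3x + 5) + 1| ≤ 12|x − 1| < ϵ provided |x − 1| < ϵ/12.
Choosing δ = min(1, ϵ/12) ensures both conditions, hence |(-3x^2 - 3x + 5) + 1| < ϵ.

δ = min(1, ϵ/12)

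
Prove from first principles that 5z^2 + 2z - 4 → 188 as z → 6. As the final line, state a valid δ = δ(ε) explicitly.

Let ε > 0. We want δ > 0 such that 0 < |z − 6| < δ implies |(5z^2 + 2z - 4) − 188| < ε.
(5z^2 + 2z - 4) − 188 = 5z^2 + 2z - 192 = (z − 6)(5z + 32).
So |(5z^2 + 2z - 4) − 188| = |z − 6|·|5z + 32|.
Require δ ≤ 1. Then |z − 6| < 1 gives |z| < 7, and by the triangle inequality |5z + 32| ≤ 5·7 + 32 = 67.
Hence |(5z^2 + 2z - 4) − 188| ≤ 67|z − 6| < ε provided |z − 6| < ε/67.
Take δ = min(1, ε/67). Then 0 < |z − 6| < δ gives both |z − 6| < 1 and |z − 6| < ε/67, so |(5z^2 + 2z - 4) − 188| < ε.

δ = min(1, ε/67)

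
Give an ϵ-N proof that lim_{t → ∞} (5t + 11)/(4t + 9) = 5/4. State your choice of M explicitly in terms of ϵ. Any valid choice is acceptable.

M = (1/16)/ϵ

Let ϵ > 0 be given. We seek M > 0 such that t > M implies |(5t + 11)/(4t + 9) − (5/4)| < ϵ.
(5t + 11)/(4t + 9) − (5/4) = (4(5t + 11) − 5(4t + 9)) / (4(4t + 9)) = -1/(4(4t + 9)).
For t > 0 we have 4t + 9 > 4t, so |(5t + 11)/(4t + 9) − (5/4)| = 1/(4(4t + 9)) < 1/(4·4t) = (1/16)/t.
Thus |(5t + 11)/(4t + 9) − (5/4)| < ϵ whenever t > (1/16)/ϵ.
Take M = (1/16)/ϵ. If t > M then |(5t + 11)/(4t + 9) − (5/4)| < (1/16)/t < ϵ.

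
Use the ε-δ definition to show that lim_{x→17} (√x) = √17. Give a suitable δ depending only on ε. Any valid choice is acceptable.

δ = min(17, √17·ε)

Let ε > 0 be given. We want δ > 0 such that 0 < |x − 17| < δ implies |√x − √17| < ε.
Rationalise: √x − √17 = (x − 17)/(√x + √17), so |√x − √17| = |x − 17|/(√x + √17).
Restrict δ ≤ 17 so that |x − 17| < 17 forces x > 0, and then √x + √17 > √17.
Hence |√x − √17| < |x − 17|/√17, which is < ε once |x − 17| < √17·ε.
Take δ = min(17, √17·ε). If 0 < |x − 17| < δ then x > 0 and |√x − √17| < |x − 17|/√17 < ε.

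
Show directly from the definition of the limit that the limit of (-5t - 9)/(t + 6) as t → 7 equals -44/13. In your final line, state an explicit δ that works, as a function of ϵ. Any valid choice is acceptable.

Let ϵ > 0. We want δ > 0 with 0 < |t − 7| < δ ⇒ |(-5t - 9)/(t + 6) + 44/13| < ϵ.
Combining over a common denominator, (-5t - 9)/(t + 6) + 44/13 = [(-5t - 9)·13 − (-44)·(t + 6)] / [13·(t + 6)] = -21(t − 7) / (13(t + 6)).
So |(-5t - 9)/(t + 6) + 44/13| = 21|t − 7| / (13·|t + 6|).
Restrict δ ≤ 13/2. Then |t − 7| < 13/2 gives |t + 6| = |(t − 7) + 13| ≥ 13 − 13/2 = 13/2.
Hence |(-5t - 9)/(t + 6) + 44/13| < 21|t − 7|/(13·(13/2)) = (42/169)|t − 7|, which is < ϵ once |t − 7| < (169/42)ϵ.
Take δ = min(13/2, (169/42)ϵ). Then 0 < |t − 7| < δ forces both bounds, so |(-5t - 9)/(t + 6) + 44/13| < ϵ.

δ = min(13/2, (169/42)ϵ)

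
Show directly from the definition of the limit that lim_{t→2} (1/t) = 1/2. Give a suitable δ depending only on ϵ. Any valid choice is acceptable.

Suppose ϵ > 0. We seek δ > 0 such that 0 < |t − 2| < δ implies |1/t − (1/2)| < ϵ.
|1/t − (1/2)| = |2 − t|/(2·|t|) = |t − 2|/(2|t|).
Restrict δ ≤ 1. Then |t − 2| < 1 gives |t| > 1, so 2|t| > 2.
Then |1/t − (1/2)| < |t − 2|/2, which is < ϵ when |t − 2| < 2ϵ.
Take δ = min(1, 2ϵ). Then 0 < |t − 2| < δ gives both |t − 2| < 1 and |t − 2| < 2ϵ, so |1/t − (1/2)| < ϵ.

δ = min(1, 2ϵ)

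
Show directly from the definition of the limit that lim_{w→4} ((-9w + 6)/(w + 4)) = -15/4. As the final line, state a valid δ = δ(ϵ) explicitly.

Let ϵ > 0 be given. We want δ > 0 with 0 < |w − 4| < δ ⇒ |(-9w + 6)/(w + 4) + 15/4| < ϵ.
Combining over a common denominator, (-9w + 6)/(w + 4) + 15/4 = [(-9w + 6)·8 − (-30)·(w + 4)] / [8·(w + 4)] = -42(w − 4) / (8(w + 4)).
So |(-9w + 6)/(w + 4) + 15/4| = 42|w − 4| / (8·|w + 4|).
Restrict δ ≤ 4. Then |w − 4| < 4 gives |w + 4| = |(w − 4) + 8| ≥ 8 − 4 = 4.
Hence |(-9w + 6)/(w + 4) + 15/4| < 42|w − 4|/(8·4) = (21/16)|w − 4|, which is < ϵ once |w − 4| < (16/21)ϵ.
Take δ = min(4, (16/21)ϵ). Then 0 < |w − 4| < δ forces both bounds, so |(-9w + 6)/(w + 4) + 15/4| < ϵ.

δ = min(4, (16/21)ϵ)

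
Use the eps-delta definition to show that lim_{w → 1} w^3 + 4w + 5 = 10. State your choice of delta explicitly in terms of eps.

delta = min(2, eps/17)

Let eps > 0. We want delta > 0 such that 0 < |w − 1| < delta implies |(w^3 + 4w + 5) − 10| < eps.
(w^3 + 4w + 5) − 10 = w^3 + 4w - 5 = (w − 1)(w^2 + w + 5).
So |(w^3 + 4w + 5) − 10| = |w − 1|·|w^2 + w + 5|.
Assume first that |w − 1| < 2, so |w| < 3. Then |w^2 + w + 5| ≤ 3^2 + 3 + 5 = 17.
Hence |(w^3 + 4w + 5) − 10| ≤ 17|w − 1| < eps provided |w − 1| < eps/17.
Take delta = min(2, eps/17). Then 0 < |w − 1| < delta gives both |w − 1| < 2 and |w − 1| < eps/17, so |(w^3 + 4w + 5) − 10| < eps.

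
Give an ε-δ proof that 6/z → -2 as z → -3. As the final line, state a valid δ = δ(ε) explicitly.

Fix ε > 0. We seek δ > 0 such that 0 < |z + 3| < δ implies |6/z + 2| < ε.
|6/z + 2| = 6·|-3 − z|/(3·|z|) = 6|z + 3|/(3|z|).
Restrict δ ≤ 3/2. Then |z + 3| < 3/2 gives |z| > 3/2, so 3|z| > 9/2.
Then |6/z + 2| < 6|z + 3|/(9/2), which is < ε when |z + 3| < (3/4)ε.
Take δ = min(3/2, (3/4)ε). Then 0 < |z + 3| < δ gives both |z + 3| < 3/2 and |z + 3| < (3/4)ε, so |6/z + 2| < ε.

δ = min(3/2, (3/4)ε)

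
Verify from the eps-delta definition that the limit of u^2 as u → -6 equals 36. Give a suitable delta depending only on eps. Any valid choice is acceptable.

Let eps > 0. We seek delta > 0 with 0 < |u + 6| < delta ⇒ |u^2 − 36| < eps.
Factor: u^2 − 36 = (u + 6)(u - 6), so |u^2 − 36| = |u + 6|·|u - 6|.
Impose delta ≤ 2 so that |u| < 8; then |u - 6| ≤ 14.
Hence |u^2 − 36| ≤ 14|u + 6|, which is < eps once |u + 6| < eps/14.
Take delta = min(2, eps/14). If 0 < |u + 6| < delta then both bounds hold and |u^2 − 36| ≤ 14|u + 6| < 14·(eps/14) = eps.

delta = min(2, eps/14)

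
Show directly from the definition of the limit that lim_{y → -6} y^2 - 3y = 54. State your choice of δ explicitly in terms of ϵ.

δ = min(1, ϵ/16)

Let ϵ > 0. We want δ > 0 such that 0 < |y + 6| < δ implies |(y^2 - 3y) − 54| < ϵ.
(y^2 - 3y) − 54 = y^2 - 3y - 54 = (y + 6)(y - 9).
So |(y^2 - 3y) − 54| = |y + 6|·|y - 9|.
Assume first that |y + 6| < 1, so |y| < 7. Then |y - 9| ≤ 7 + 9 = 16.
Hence |(y^2 - 3y) − 54| ≤ 16|y + 6| < ϵ provided |y + 6| < ϵ/16.
Take δ = min(1, ϵ/16). Then 0 < |y + 6| < δ gives both |y + 6| < 1 and |y + 6| < ϵ/16, so |(y^2 - 3y) − 54| < ϵ.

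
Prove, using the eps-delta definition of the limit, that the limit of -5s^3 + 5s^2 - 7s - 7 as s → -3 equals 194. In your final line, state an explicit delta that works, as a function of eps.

Let eps > 0. We want delta > 0 such that 0 < |s + 3| < delta implies |(-5s^3 + 5s^2 - 7s - 7) − 194| < eps.
(-5s^3 + 5s^2 - 7s - 7) − 194 = -5s^3 + 5s^2 - 7s - 201 = (s + 3)(-5s^2 + 20s - 67).
So |(-5s^3 + 5s^2 - 7s - 7) − 194| = |s + 3|·|-5s^2 + 20s - 67|.
Assume first that |s + 3| < 1, so |s| < 4. Then |-5s^2 + 20s - 67| ≤ 5·4^2 + 20·4 + 67 = 227.
Hence |(-5s^3 + 5s^2 - 7s - 7) − 194| ≤ 227|s + 3| < eps provided |s + 3| < eps/227.
Choosing delta = min(1, eps/227) ensures both conditions, hence |(-5s^3 + 5s^2 - 7s - 7) − 194| < eps.

delta = min(1, eps/227)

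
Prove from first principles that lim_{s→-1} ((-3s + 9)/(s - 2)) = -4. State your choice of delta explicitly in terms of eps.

delta = min(3/2, (3/2)eps)

Let eps > 0. We want delta > 0 with 0 < |s + 1| < delta ⇒ |(-3s + 9)/(s - 2) + 4| < eps.
Combining over a common denominator, (-3s + 9)/(s - 2) + 4 = [(-3s + 9)·(-3) − 12·(s - 2)] / [(-3)·(s - 2)] = -3(s + 1) / ((-3)(s - 2)).
So |(-3s + 9)/(s - 2) + 4| = 3|s + 1| / (3·|s − 2|).
Restrict delta ≤ 3/2. Then |s + 1| < 3/2 gives |s − 2| = |(s + 1) + (-3)| ≥ 3 − 3/2 = 3/2.
Hence |(-3s + 9)/(s - 2) + 4| < 3|s + 1|/(3·(3/2)) = (2/3)|s + 1|, which is < eps once |s + 1| < (3/2)eps.
Take delta = min(3/2, (3/2)eps). Then 0 < |s + 1| < delta forces both bounds, so |(-3s + 9)/(s - 2) + 4| < eps.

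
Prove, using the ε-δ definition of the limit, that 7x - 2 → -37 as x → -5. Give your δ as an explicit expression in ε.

δ = ε/7

Suppose ε > 0. We need δ > 0 so that 0 < |x + 5| < δ implies |(7x - 2) + 37| < ε.
|(7x - 2) + 37| = |7x + 35| = 7|x + 5|.
So 7|x + 5| < ε exactly when |x + 5| < ε/7.
Take δ = ε/7. If 0 < |x + 5| < δ then |(7x - 2) + 37| = 7|x + 5| < 7·(ε/7) = ε.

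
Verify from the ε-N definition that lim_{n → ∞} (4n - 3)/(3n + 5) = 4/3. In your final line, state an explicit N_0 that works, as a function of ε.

N_0 = (29/9)/ε

Suppose ε > 0. For n ≥ 1, |(4n - 3)/(3n + 5) − (4/3)| = |-29|/(3(3n + 5)) = 29/(3(3n + 5)).
Since 3n + 5 ≥ 3n for n ≥ 1, this is ≤ 29/(3·3n) = (29/9)/n.
So |(4n - 3)/(3n + 5) − (4/3)| < ε whenever n > (29/9)/ε.
Take N_0 = (29/9)/ε. If n > N_0 then |(4n - 3)/(3n + 5) − (4/3)| ≤ (29/9)/n < ε.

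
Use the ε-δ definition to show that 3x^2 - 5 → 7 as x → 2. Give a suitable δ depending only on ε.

δ = min(1, ε/15)

Suppose ε > 0. We want δ > 0 such that 0 < |x − 2| < δ implies |(3x^2 - 5) − 7| < ε.
(3x^2 - 5) − 7 = 3x^2 - 12 = (x − 2)(3x + 6).
So |(3x^2 - 5) − 7| = |x − 2|·|3x + 6|.
Assume first that |x − 2| < 1, so |x| < 3. Then |3x + 6| ≤ 3·3 + 6 = 15.
Hence |(3x^2 - 5) − 7| ≤ 15|x − 2| < ε provided |x − 2| < ε/15.
Choosing δ = min(1, ε/15) ensures both conditions, hence |(3x^2 - 5) − 7| < ε.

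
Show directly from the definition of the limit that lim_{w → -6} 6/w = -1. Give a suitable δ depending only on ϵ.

Let ϵ > 0. We seek δ > 0 such that 0 < |w + 6| < δ implies |6/w + 1| < ϵ.
|6/w + 1| = 6·|-6 − w|/(6·|w|) = 6|w + 6|/(6|w|).
Require δ ≤ 3 so that |w| > 6 − 3 = 3, hence 6|w| > 18.
Then |6/w + 1| < 6|w + 6|/18, which is < ϵ when |w + 6| < 3ϵ.
Take δ = min(3, 3ϵ). Then 0 < |w + 6| < δ gives both |w + 6| < 3 and |w + 6| < 3ϵ, so |6/w + 1| < ϵ.

δ = min(3, 3ϵ)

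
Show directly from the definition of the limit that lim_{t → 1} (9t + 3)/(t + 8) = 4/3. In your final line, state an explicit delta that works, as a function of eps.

delta = min(9/2, (27/46)eps)

Let eps > 0. We want delta > 0 with 0 < |t − 1| < delta ⇒ |(9t + 3)/(t + 8) − (4/3)| < eps.
Combining over a common denominator, (9t + 3)/(t + 8) − (4/3) = [(9t + 3)·9 − 12·(t + 8)] / [9·(t + 8)] = 69(t − 1) / (9(t + 8)).
So |(9t + 3)/(t + 8) − (4/3)| = 69|t − 1| / (9·|t + 8|).
Require delta ≤ 9/2, so |t + 8| ≥ |9| − |t − 1| > 9 − 9/2 = 9/2.
Hence |(9t + 3)/(t + 8) − (4/3)| < 69|t − 1|/(9·(9/2)) = (46/27)|t − 1|, which is < eps once |t − 1| < (27/46)eps.
Take delta = min(9/2, (27/46)eps). Then 0 < |t − 1| < delta forces both bounds, so |(9t + 3)/(t + 8) − (4/3)| < eps.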